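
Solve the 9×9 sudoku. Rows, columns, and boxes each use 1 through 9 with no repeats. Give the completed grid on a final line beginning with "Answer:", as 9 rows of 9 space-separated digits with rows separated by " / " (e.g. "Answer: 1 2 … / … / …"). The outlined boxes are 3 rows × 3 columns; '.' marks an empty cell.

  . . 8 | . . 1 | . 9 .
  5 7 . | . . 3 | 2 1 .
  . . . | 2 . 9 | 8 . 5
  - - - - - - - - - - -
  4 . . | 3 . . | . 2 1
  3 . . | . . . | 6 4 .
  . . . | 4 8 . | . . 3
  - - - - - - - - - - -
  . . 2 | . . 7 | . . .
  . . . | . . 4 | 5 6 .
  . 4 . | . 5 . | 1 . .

Step 1. [r9c6∈{2,6,8}] 8 has one home in col 6: r9c6. So r9c6=8.
Step 2. [r7c2∈{1,3,5,6,8,9}] r7c2 is the only open cell in row 7 admitting 5. So r7c2=5.
Step 3. [r2c3∈{4,6,9}] 9 has one home in row 2: r2c3, so r2c3=9.
Step 4. [r8c5∈{1,2,3,9}] 2 has one home in box 8: r8c5. So r8c5=2.
Step 5. [r5c9∈{7,8,9}] box 6 places 8 nowhere but r5c9. So r5c9=8.
Step 6. [r7c5∈{1,3,6,9}] across col 5, 3 lands solely at r7c5 ⇒ r7c5=3.
Step 7. [r5c5∈{1,7,9}] across col 5, 1 lands solely at r5c5. So r5c5=1.
Step 8. [r4c5∈{6,7,9}] col 5 places 9 nowhere but r4c5, so r4c5=9.
Step 9. [r5c2∈{2,9}] across row 5, 9 lands solely at r5c2 ⇒ r5c2=9.
Step 10. [r1c7∈{3,4,7}] 3 has one home in col 7: r1c7. So r1c7=3.
Step 11. [r3c3∈{1,3,4,6}] across col 3, 4 lands solely at r3c3 ⇒ r3c3=4.
Step 12. [r3c8∈{7}] r3c8 has the single candidate 7, so r3c8=7.
Step 13. [r3c5∈{6}] r3c5 has the single candidate 6. So r3c5=6.
Step 14. [r3c1∈{1}] only 1 remains possible at r3c1, so r3c1=1.
Step 15. [r7c4∈{1,6,9}] in row 7, 1 fits only at r7c4. So r7c4=1.
Step 16. [r7c1∈{6,8,9}] row 7 places 6 nowhere but r7c1, so r7c1=6.
Step 17. [r1c2∈{2,6}] across box 1, 6 lands solely at r1c2, so r1c2=6.
Step 18. [r1c9∈{4}] only 4 remains possible at r1c9. So r1c9=4.
Step 19. [r5c4∈{5,7}] in box 5, 7 fits only at r5c4. So r5c4=7.
Step 20. [r8c1∈{7,8,9}] col 1 places 8 nowhere but r8c1. So r8c1=8.
Step 21. [r9c1∈{7,9}] col 1 places 9 nowhere but r9c1, so r9c1=9.
Step 22. [r6c1∈{2,7}] across col 1, 7 lands solely at r6c1. So r6c1=7.
Step 23. [r5c3∈{5}] r5c3 has the single candidate 5, so r5c3=5.
Step 24. [r7c9∈{9}] only 9 remains possible at r7c9. So r7c9=9.
Step 25. [r4c3∈{6}] r4c3's peers cover all but 6, so r4c3=6.
Step 26. [r6c6∈{2,5,6}] 6 has one home in row 6: r6c6 ⇒ r6c6=6.
Step 27. [r6c3∈{1}] r6c3's peers cover all but 1 ⇒ r6c3=1.
Step 28. [r8c9∈{7}] nothing but 7 survives at r8c9, so r8c9=7.
Step 29. [r8c3∈{3}] r8c3 is down to just 3, so r8c3=3.
Step 30. [r8c2∈{1}] r8c2's peers cover all but 1. So r8c2=1.
Step 31. [r7c7∈{4}] r7c7 is down to just 4 ⇒ r7c7=4.
Step 32. [r9c4∈{6}] r9c4 is down to just 6, so r9c4=6.
Step 33. [r9c3∈{7}] only 7 remains possible at r9c3 ⇒ r9c3=7.
Step 34. [r9c8∈{3}] only 3 remains possible at r9c8. So r9c8=3.
Step 35. [r1c1∈{2}] only 2 remains possible at r1c1, so r1c1=2.
Step 36. [r5c6∈{2}] r5c6 has the single candidate 2. So r5c6=2.
Step 37. [r3c2∈{3}] only 3 remains possible at r3c2 ⇒ r3c2=3.
Step 38. [r6c7∈{9}] r6c7's peers cover all but 9, so r6c7=9.
Step 39. [r6c8∈{5}] only 5 remains possible at r6c8, so r6c8=5.
Step 40. [r1c5∈{7}] r1c5 is down to just 7 ⇒ r1c5=7.
Step 41. [r4c7∈{7}] nothing but 7 survives at r4c7, so r4c7=7.
Step 42. [r4c2∈{8}] r4c2 is down to just 8, so r4c2=8.
Step 43. [r2c9∈{6}] nothing but 6 survives at r2c9 ⇒ r2c9=6.
Step 44. [r8c4∈{9}] nothing but 9 survives at r8c4 ⇒ r8c4=9.
Step 45. [r2c5∈{4}] r2c5 is down to just 4 ⇒ r2c5=4.
Step 46. [r4c6∈{5}] r4c6's peers cover all but 5 ⇒ r4c6=5.
Step 47. [r7c8∈{8}] r7c8 is down to just 8 ⇒ r7c8=8.
Step 48. [r6c2∈{2}] r6c2 has the single candidate 2 ⇒ r6c2=2.
Step 49. [r9c9∈{2}] nothing but 2 survives at r9c9 ⇒ r9c9=2.
Step 50. [r1c4∈{5}] only 5 remains possible at r1c4 ⇒ r1c4=5.
Step 51. [r2c4∈{8}] only 8 remains possible at r2c4, so r2c4=8.

Answer: 2 6 8 5 7 1 3 9 4 / 5 7 9 8 4 3 2 1 6 / 1 3 4 2 6 9 8 7 5 / 4 8 6 3 9 5 7 2 1 / 3 9 5 7 1 2 6 4 8 / 7 2 1 4 8 6 9 5 3 / 6 5 2 1 3 7 4 8 9 / 8 1 3 9 2 4 5 6 7 / 9 4 7 6 5 8 1 3 2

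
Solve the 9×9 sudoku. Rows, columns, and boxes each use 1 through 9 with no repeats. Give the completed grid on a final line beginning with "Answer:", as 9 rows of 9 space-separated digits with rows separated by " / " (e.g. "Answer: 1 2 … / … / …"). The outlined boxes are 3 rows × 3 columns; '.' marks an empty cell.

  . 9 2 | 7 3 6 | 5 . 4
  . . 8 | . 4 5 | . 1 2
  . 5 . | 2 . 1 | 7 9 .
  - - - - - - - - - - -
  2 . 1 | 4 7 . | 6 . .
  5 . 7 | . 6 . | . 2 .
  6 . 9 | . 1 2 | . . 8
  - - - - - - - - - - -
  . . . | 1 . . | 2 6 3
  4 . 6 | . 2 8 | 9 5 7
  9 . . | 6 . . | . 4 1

Step 1. [r4c8∈{3}] r4c8 is down to just 3 ⇒ r4c8=3.
Step 2. [r4c6∈{9}] r4c6 has the single candidate 9 ⇒ r4c6=9.
Step 3. [r8c4∈{3}] r8c4 is down to just 3 ⇒ r8c4=3.
Step 4. [r6c2∈{3,4}] r6c2 is the only open cell in row 6 admitting 3, so r6c2=3.
Step 5. [r7c1∈{7,8}] in col 1, 8 fits only at r7c1 ⇒ r7c1=8.
Step 6. [r7c2∈{7}] nothing but 7 survives at r7c2. So r7c2=7.
Step 7. [r3c1∈{3}] r3c1 is down to just 3, so r3c1=3.
Step 8. [r5c2∈{4,8}] across col 2, 4 lands solely at r5c2. So r5c2=4.
Step 9. [r9c5∈{5}] only 5 remains possible at r9c5, so r9c5=5.
Step 10. [r6c4∈{5}] r6c4 has the single candidate 5 ⇒ r6c4=5.
Step 11. [r2c7∈{3}] r2c7 is down to just 3 ⇒ r2c7=3.
Step 12. [r1c8∈{8}] nothing but 8 survives at r1c8 ⇒ r1c8=8.
Step 13. [r4c2∈{8}] nothing but 8 survives at r4c2 ⇒ r4c2=8.
Step 14. [r3c5∈{8}] nothing but 8 survives at r3c5 ⇒ r3c5=8.
Step 15. [r1c1∈{1}] nothing but 1 survives at r1c1, so r1c1=1.
Step 16. [r7c3∈{5}] r7c3's peers cover all but 5, so r7c3=5.
Step 17. [r5c7∈{1}] only 1 remains possible at r5c7. So r5c7=1.
Step 18. [r9c7∈{8}] r9c7 is down to just 8 ⇒ r9c7=8.
Step 19. [r7c6∈{4}] r7c6 is down to just 4. So r7c6=4.
Step 20. [r3c9∈{6}] nothing but 6 survives at r3c9. So r3c9=6.
Step 21. [r6c8∈{7}] only 7 remains possible at r6c8 ⇒ r6c8=7.
Step 22. [r2c2∈{6}] r2c2 is down to just 6, so r2c2=6.
Step 23. [r9c3∈{3}] r9c3 has the single candidate 3. So r9c3=3.
Step 24. [r9c6∈{7}] r9c6 is down to just 7. So r9c6=7.
Step 25. [r4c9∈{5}] r4c9's peers cover all but 5. So r4c9=5.
Step 26. [r2c1∈{7}] r2c1's peers cover all but 7 ⇒ r2c1=7.
Step 27. [r8c2∈{1}] r8c2 is down to just 1 ⇒ r8c2=1.
Step 28. [r9c2∈{2}] r9c2 is down to just 2. So r9c2=2.
Step 29. [r5c9∈{9}] r5c9 is down to just 9, so r5c9=9.
Step 30. [r5c4∈{8}] only 8 remains possible at r5c4, so r5c4=8.
Step 31. [r5c6∈{3}] nothing but 3 survives at r5c6 ⇒ r5c6=3.
Step 32. [r7c5∈{9}] r7c5's peers cover all but 9 ⇒ r7c5=9.
Step 33. [r2c4∈{9}] r2c4 is down to just 9, so r2c4=9.
Step 34. [r6c7∈{4}] only 4 remains possible at r6c7 ⇒ r6c7=4.
Step 35. [r3c3∈{4}] r3c3 is down to just 4 ⇒ r3c3=4.

Answer: 1 9 2 7 3 6 5 8 4 / 7 6 8 9 4 5 3 1 2 / 3 5 4 2 8 1 7 9 6 / 2 8 1 4 7 9 6 3 5 / 5 4 7 8 6 3 1 2 9 / 6 3 9 5 1 2 4 7 8 / 8 7 5 1 9 4 2 6 3 / 4 1 6 3 2 8 9 5 7 / 9 2 3 6 5 7 8 4 1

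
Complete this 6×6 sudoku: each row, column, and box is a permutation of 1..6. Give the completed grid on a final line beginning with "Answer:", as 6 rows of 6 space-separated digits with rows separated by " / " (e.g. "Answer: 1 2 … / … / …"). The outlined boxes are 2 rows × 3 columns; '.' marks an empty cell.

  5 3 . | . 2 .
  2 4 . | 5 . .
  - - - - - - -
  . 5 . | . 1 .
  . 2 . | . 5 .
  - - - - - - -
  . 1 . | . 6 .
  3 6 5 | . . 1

Step 1. [r5c1∈{4}] only 4 remains possible at r5c1. So r5c1=4.
Step 2. [r3c1∈{6}] r3c1's peers cover all but 6, so r3c1=6.
Step 3. [r6c4∈{2,4}] across row 6, 2 lands solely at r6c4, so r6c4=2.
Step 4. [r5c4∈{3}] only 3 remains possible at r5c4, so r5c4=3.
Step 5. [r3c4∈{4}] r3c4 has the single candidate 4, so r3c4=4.
Step 6. [r2c3∈{1,6}] row 2 places 1 nowhere but r2c3, so r2c3=1.
Step 7. [r2c6∈{3,6}] 6 has one home in row 2: r2c6 ⇒ r2c6=6.
Step 8. [r4c6∈{3}] only 3 remains possible at r4c6. So r4c6=3.
Step 9. [r1c6∈{4}] only 4 remains possible at r1c6. So r1c6=4.
Step 10. [r4c4∈{6}] only 6 remains possible at r4c4 ⇒ r4c4=6.
Step 11. [r2c5∈{3}] only 3 remains possible at r2c5. So r2c5=3.
Step 12. [r3c3∈{3}] r3c3's peers cover all but 3, so r3c3=3.
Step 13. [r5c3∈{2}] r5c3 is down to just 2 ⇒ r5c3=2.
Step 14. [r4c3∈{4}] r4c3's peers cover all but 4 ⇒ r4c3=4.
Step 15. [r1c4∈{1}] r1c4's peers cover all but 1. So r1c4=1.
Step 16. [r4c1∈{1}] r4c1 has the single candidate 1. So r4c1=1.
Step 17. [r5c6∈{5}] nothing but 5 survives at r5c6 ⇒ r5c6=5.
Step 18. [r6c5∈{4}] r6c5's peers cover all but 4 ⇒ r6c5=4.
Step 19. [r3c6∈{2}] r3c6 is down to just 2. So r3c6=2.
Step 20. [r1c3∈{6}] r1c3's peers cover all but 6. So r1c3=6.

Answer: 5 3 6 1 2 4 / 2 4 1 5 3 6 / 6 5 3 4 1 2 / 1 2 4 6 5 3 / 4 1 2 3 6 5 / 3 6 5 2 4 1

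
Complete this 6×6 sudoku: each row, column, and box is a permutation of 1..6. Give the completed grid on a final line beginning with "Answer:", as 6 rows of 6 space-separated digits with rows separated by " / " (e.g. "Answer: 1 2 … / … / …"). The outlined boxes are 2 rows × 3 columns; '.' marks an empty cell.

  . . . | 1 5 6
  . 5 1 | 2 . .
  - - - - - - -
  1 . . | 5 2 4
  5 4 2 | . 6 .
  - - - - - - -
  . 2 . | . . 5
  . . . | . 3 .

Step 1. [r1c2∈{3}] r1c2 is down to just 3, so r1c2=3.
Step 2. [r1c3∈{4}] only 4 remains possible at r1c3 ⇒ r1c3=4.
Step 3. [r5c1∈{3,4,6}] across col 1, 3 lands solely at r5c1. So r5c1=3.
Step 4. [r5c3∈{6}] r5c3 has the single candidate 6 ⇒ r5c3=6.
Step 5. [r5c4∈{4}] nothing but 4 survives at r5c4, so r5c4=4.
Step 6. [r4c6∈{1,3}] across row 4, 1 lands solely at r4c6. So r4c6=1.
Step 7. [r3c2∈{6}] only 6 remains possible at r3c2. So r3c2=6.
Step 8. [r6c4∈{6}] only 6 remains possible at r6c4 ⇒ r6c4=6.
Step 9. [r3c3∈{3}] nothing but 3 survives at r3c3. So r3c3=3.
Step 10. [r5c5∈{1}] nothing but 1 survives at r5c5 ⇒ r5c5=1.
Step 11. [r2c5∈{4}] nothing but 4 survives at r2c5 ⇒ r2c5=4.
Step 12. [r4c4∈{3}] nothing but 3 survives at r4c4 ⇒ r4c4=3.
Step 13. [r6c2∈{1}] only 1 remains possible at r6c2. So r6c2=1.
Step 14. [r6c6∈{2}] nothing but 2 survives at r6c6 ⇒ r6c6=2.
Step 15. [r2c6∈{3}] nothing but 3 survives at r2c6. So r2c6=3.
Step 16. [r1c1∈{2}] nothing but 2 survives at r1c1. So r1c1=2.
Step 17. [r6c3∈{5}] nothing but 5 survives at r6c3, so r6c3=5.
Step 18. [r6c1∈{4}] r6c1 has the single candidate 4, so r6c1=4.
Step 19. [r2c1∈{6}] nothing but 6 survives at r2c1 ⇒ r2c1=6.

Answer: 2 3 4 1 5 6 / 6 5 1 2 4 3 / 1 6 3 5 2 4 / 5 4 2 3 6 1 / 3 2 6 4 1 5 / 4 1 5 6 3 2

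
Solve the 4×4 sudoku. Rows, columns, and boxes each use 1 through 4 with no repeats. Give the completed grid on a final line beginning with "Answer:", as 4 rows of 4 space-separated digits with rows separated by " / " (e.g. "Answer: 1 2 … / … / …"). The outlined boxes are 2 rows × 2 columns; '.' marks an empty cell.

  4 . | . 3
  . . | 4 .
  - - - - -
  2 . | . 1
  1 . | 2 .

Step 1. [r4c2∈{3,4}] row 4 places 3 nowhere but r4c2. So r4c2=3.
Step 2. [r1c2∈{1,2}] row 1 places 2 nowhere but r1c2, so r1c2=2.
Step 3. [r3c2∈{4}] r3c2's peers cover all but 4, so r3c2=4.
Step 4. [r1c3∈{1}] r1c3's peers cover all but 1, so r1c3=1.
Step 5. [r2c1∈{3}] r2c1 is down to just 3, so r2c1=3.
Step 6. [r2c2∈{1}] r2c2 is down to just 1, so r2c2=1.
Step 7. [r3c3∈{3}] r3c3 is down to just 3 ⇒ r3c3=3.
Step 8. [r2c4∈{2}] r2c4 is down to just 2, so r2c4=2.
Step 9. [r4c4∈{4}] r4c4 has the single candidate 4, so r4c4=4.

Answer: 4 2 1 3 / 3 1 4 2 / 2 4 3 1 / 1 3 2 4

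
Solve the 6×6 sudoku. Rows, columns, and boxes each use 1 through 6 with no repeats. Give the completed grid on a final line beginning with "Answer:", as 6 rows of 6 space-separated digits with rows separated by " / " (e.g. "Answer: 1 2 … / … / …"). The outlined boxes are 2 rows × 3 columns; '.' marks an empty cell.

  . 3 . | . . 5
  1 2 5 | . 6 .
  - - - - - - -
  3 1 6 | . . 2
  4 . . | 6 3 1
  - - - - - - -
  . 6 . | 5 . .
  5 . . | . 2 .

Step 1. [r1c3∈{4}] only 4 remains possible at r1c3, so r1c3=4.
Step 2. [r3c4∈{4}] r3c4 has the single candidate 4, so r3c4=4.
Step 3. [r5c5∈{1,4}] in col 5, 4 fits only at r5c5 ⇒ r5c5=4.
Step 4. [r5c6∈{3}] r5c6 has the single candidate 3 ⇒ r5c6=3.
Step 5. [r5c3∈{1,2}] 1 has one home in row 5: r5c3. So r5c3=1.
Step 6. [r1c4∈{1,2}] 2 has one home in row 1: r1c4. So r1c4=2.
Step 7. [r6c3∈{3}] r6c3 is down to just 3. So r6c3=3.
Step 8. [r4c3∈{2}] r4c3 has the single candidate 2 ⇒ r4c3=2.
Step 9. [r3c5∈{5}] only 5 remains possible at r3c5. So r3c5=5.
Step 10. [r1c5∈{1}] r1c5's peers cover all but 1. So r1c5=1.
Step 11. [r1c1∈{6}] nothing but 6 survives at r1c1 ⇒ r1c1=6.
Step 12. [r2c6∈{4}] r2c6 is down to just 4 ⇒ r2c6=4.
Step 13. [r6c6∈{6}] r6c6's peers cover all but 6. So r6c6=6.
Step 14. [r6c2∈{4}] r6c2's peers cover all but 4, so r6c2=4.
Step 15. [r2c4∈{3}] r2c4 has the single candidate 3, so r2c4=3.
Step 16. [r5c1∈{2}] only 2 remains possible at r5c1, so r5c1=2.
Step 17. [r6c4∈{1}] only 1 remains possible at r6c4, so r6c4=1.
Step 18. [r4c2∈{5}] r4c2 has the single candidate 5, so r4c2=5.

Answer: 6 3 4 2 1 5 / 1 2 5 3 6 4 / 3 1 6 4 5 2 / 4 5 2 6 3 1 / 2 6 1 5 4 3 / 5 4 3 1 2 6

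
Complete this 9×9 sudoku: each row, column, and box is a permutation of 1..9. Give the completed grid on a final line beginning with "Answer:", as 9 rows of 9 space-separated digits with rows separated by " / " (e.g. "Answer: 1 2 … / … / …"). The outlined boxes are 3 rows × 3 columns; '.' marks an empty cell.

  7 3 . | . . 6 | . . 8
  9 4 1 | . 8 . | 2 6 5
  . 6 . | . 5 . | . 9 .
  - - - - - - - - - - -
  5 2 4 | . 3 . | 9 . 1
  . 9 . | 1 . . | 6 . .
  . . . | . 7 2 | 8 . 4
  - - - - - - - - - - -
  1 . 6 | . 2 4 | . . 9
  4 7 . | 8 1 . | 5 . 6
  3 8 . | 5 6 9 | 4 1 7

Step 1. [r3c4∈{2,3,4,7}] 4 has one home in row 3: r3c4 ⇒ r3c4=4.
Step 2. [r7c7∈{3}] r7c7 is down to just 3. So r7c7=3.
Step 3. [r5c3∈{3,7,8}] col 3 places 7 nowhere but r5c3. So r5c3=7.
Step 4. [r9c3∈{2}] only 2 remains possible at r9c3, so r9c3=2.
Step 5. [r2c4∈{3,7}] col 4 places 3 nowhere but r2c4. So r2c4=3.
Step 6. [r5c6∈{5,8}] 5 has one home in col 6: r5c6, so r5c6=5.
Step 7. [r6c4∈{6,9}] across row 6, 9 lands solely at r6c4. So r6c4=9.
Step 8. [r3c6∈{1,7}] in col 6, 1 fits only at r3c6. So r3c6=1.
Step 9. [r5c9∈{2,3}] col 9 places 2 nowhere but r5c9. So r5c9=2.
Step 10. [r6c8∈{3,5}] row 6 places 5 nowhere but r6c8. So r6c8=5.
Step 11. [r3c1∈{2,8}] across row 3, 2 lands solely at r3c1 ⇒ r3c1=2.
Step 12. [r4c8∈{7}] only 7 remains possible at r4c8. So r4c8=7.
Step 13. [r3c3∈{8}] r3c3 has the single candidate 8 ⇒ r3c3=8.
Step 14. [r4c6∈{8}] r4c6 is down to just 8. So r4c6=8.
Step 15. [r8c8∈{2}] only 2 remains possible at r8c8. So r8c8=2.
Step 16. [r6c2∈{1}] r6c2 is down to just 1. So r6c2=1.
Step 17. [r5c1∈{8}] r5c1's peers cover all but 8. So r5c1=8.
Step 18. [r5c8∈{3}] nothing but 3 survives at r5c8. So r5c8=3.
Step 19. [r8c3∈{9}] r8c3 has the single candidate 9, so r8c3=9.
Step 20. [r4c4∈{6}] r4c4's peers cover all but 6 ⇒ r4c4=6.
Step 21. [r1c5∈{9}] nothing but 9 survives at r1c5. So r1c5=9.
Step 22. [r7c8∈{8}] r7c8 has the single candidate 8. So r7c8=8.
Step 23. [r3c7∈{7}] r3c7 has the single candidate 7. So r3c7=7.
Step 24. [r6c1∈{6}] only 6 remains possible at r6c1 ⇒ r6c1=6.
Step 25. [r1c7∈{1}] r1c7 is down to just 1. So r1c7=1.
Step 26. [r2c6∈{7}] r2c6 is down to just 7. So r2c6=7.
Step 27. [r1c3∈{5}] nothing but 5 survives at r1c3. So r1c3=5.
Step 28. [r1c8∈{4}] r1c8 has the single candidate 4, so r1c8=4.
Step 29. [r8c6∈{3}] only 3 remains possible at r8c6, so r8c6=3.
Step 30. [r6c3∈{3}] r6c3 has the single candidate 3 ⇒ r6c3=3.
Step 31. [r5c5∈{4}] nothing but 4 survives at r5c5 ⇒ r5c5=4.
Step 32. [r1c4∈{2}] r1c4 is down to just 2 ⇒ r1c4=2.
Step 33. [r7c4∈{7}] r7c4's peers cover all but 7 ⇒ r7c4=7.
Step 34. [r3c9∈{3}] r3c9 is down to just 3 ⇒ r3c9=3.
Step 35. [r7c2∈{5}] r7c2 is down to just 5 ⇒ r7c2=5.

Answer: 7 3 5 2 9 6 1 4 8 / 9 4 1 3 8 7 2 6 5 / 2 6 8 4 5 1 7 9 3 / 5 2 4 6 3 8 9 7 1 / 8 9 7 1 4 5 6 3 2 / 6 1 3 9 7 2 8 5 4 / 1 5 6 7 2 4 3 8 9 / 4 7 9 8 1 3 5 2 6 / 3 8 2 5 6 9 4 1 7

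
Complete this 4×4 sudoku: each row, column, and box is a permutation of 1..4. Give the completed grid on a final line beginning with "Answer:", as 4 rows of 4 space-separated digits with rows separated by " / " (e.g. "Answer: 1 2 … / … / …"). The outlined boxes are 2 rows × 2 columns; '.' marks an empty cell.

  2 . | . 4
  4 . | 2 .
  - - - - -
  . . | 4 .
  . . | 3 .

Step 1. [r4c1∈{1}] only 1 remains possible at r4c1, so r4c1=1.
Step 2. [r1c2∈{1,3}] r1c2 is the only open cell in row 1 admitting 3, so r1c2=3.
Step 3. [r3c4∈{1,2}] in row 3, 1 fits only at r3c4. So r3c4=1.
Step 4. [r4c2∈{2,4}] across row 4, 4 lands solely at r4c2. So r4c2=4.
Step 5. [r4c4∈{2}] r4c4 is down to just 2, so r4c4=2.
Step 6. [r2c4∈{3}] r2c4 has the single candidate 3. So r2c4=3.
Step 7. [r1c3∈{1}] r1c3's peers cover all but 1 ⇒ r1c3=1.
Step 8. [r3c2∈{2}] nothing but 2 survives at r3c2. So r3c2=2.
Step 9. [r3c1∈{3}] nothing but 3 survives at r3c1. So r3c1=3.
Step 10. [r2c2∈{1}] nothing but 1 survives at r2c2, so r2c2=1.

Answer: 2 3 1 4 / 4 1 2 3 / 3 2 4 1 / 1 4 3 2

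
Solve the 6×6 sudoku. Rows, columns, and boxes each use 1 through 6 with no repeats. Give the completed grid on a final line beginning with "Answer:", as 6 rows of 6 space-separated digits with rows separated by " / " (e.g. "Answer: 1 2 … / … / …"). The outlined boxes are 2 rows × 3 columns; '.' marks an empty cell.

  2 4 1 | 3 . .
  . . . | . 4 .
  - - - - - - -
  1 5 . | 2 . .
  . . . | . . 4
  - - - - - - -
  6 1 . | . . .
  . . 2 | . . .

Step 1. [r4c1∈{3}] nothing but 3 survives at r4c1. So r4c1=3.
Step 2. [r4c3∈{6}] r4c3 has the single candidate 6. So r4c3=6.
Step 3. [r2c6∈{1,2,5,6}] across row 2, 2 lands solely at r2c6 ⇒ r2c6=2.
Step 4. [r6c6∈{1,3,5,6}] col 6 places 1 nowhere but r6c6, so r6c6=1.
Step 5. [r6c1∈{4,5}] r6c1 is the only open cell in col 1 admitting 4. So r6c1=4.
Step 6. [r5c3∈{3,5}] r5c3 is the only open cell in box 5 admitting 5, so r5c3=5.
Step 7. [r1c6∈{5,6}] 5 has one home in col 6: r1c6 ⇒ r1c6=5.
Step 8. [r5c6∈{3}] nothing but 3 survives at r5c6 ⇒ r5c6=3.
Step 9. [r1c5∈{6}] r1c5 is down to just 6. So r1c5=6.
Step 10. [r6c5∈{5}] r6c5's peers cover all but 5 ⇒ r6c5=5.
Step 11. [r2c4∈{1}] only 1 remains possible at r2c4, so r2c4=1.
Step 12. [r2c2∈{3,6}] in row 2, 6 fits only at r2c2. So r2c2=6.
Step 13. [r5c5∈{2}] r5c5 is down to just 2, so r5c5=2.
Step 14. [r3c5∈{3}] nothing but 3 survives at r3c5. So r3c5=3.
Step 15. [r2c3∈{3}] nothing but 3 survives at r2c3, so r2c3=3.
Step 16. [r3c3∈{4}] r3c3 has the single candidate 4 ⇒ r3c3=4.
Step 17. [r4c5∈{1}] r4c5 has the single candidate 1, so r4c5=1.
Step 18. [r2c1∈{5}] only 5 remains possible at r2c1 ⇒ r2c1=5.
Step 19. [r3c6∈{6}] only 6 remains possible at r3c6 ⇒ r3c6=6.
Step 20. [r4c4∈{5}] only 5 remains possible at r4c4, so r4c4=5.
Step 21. [r6c4∈{6}] nothing but 6 survives at r6c4. So r6c4=6.
Step 22. [r6c2∈{3}] only 3 remains possible at r6c2 ⇒ r6c2=3.
Step 23. [r5c4∈{4}] r5c4 has the single candidate 4. So r5c4=4.
Step 24. [r4c2∈{2}] r4c2 is down to just 2 ⇒ r4c2=2.

Answer: 2 4 1 3 6 5 / 5 6 3 1 4 2 / 1 5 4 2 3 6 / 3 2 6 5 1 4 / 6 1 5 4 2 3 / 4 3 2 6 5 1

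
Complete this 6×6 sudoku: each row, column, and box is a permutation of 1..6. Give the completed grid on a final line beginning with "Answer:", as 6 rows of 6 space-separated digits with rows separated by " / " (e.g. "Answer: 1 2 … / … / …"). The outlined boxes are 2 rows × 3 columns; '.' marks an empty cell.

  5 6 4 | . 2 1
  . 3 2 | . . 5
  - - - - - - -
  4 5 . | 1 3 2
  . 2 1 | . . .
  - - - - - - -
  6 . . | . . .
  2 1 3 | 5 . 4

Step 1. [r4c5∈{4,5,6}] across row 4, 5 lands solely at r4c5 ⇒ r4c5=5.
Step 2. [r4c4∈{4,6}] row 4 places 4 nowhere but r4c4 ⇒ r4c4=4.
Step 3. [r1c4∈{3}] r1c4's peers cover all but 3. So r1c4=3.
Step 4. [r2c4∈{6}] r2c4's peers cover all but 6. So r2c4=6.
Step 5. [r3c3∈{6}] r3c3's peers cover all but 6. So r3c3=6.
Step 6. [r5c5∈{1}] r5c5's peers cover all but 1 ⇒ r5c5=1.
Step 7. [r5c4∈{2}] only 2 remains possible at r5c4 ⇒ r5c4=2.
Step 8. [r5c2∈{4}] r5c2 is down to just 4 ⇒ r5c2=4.
Step 9. [r6c5∈{6}] r6c5 is down to just 6 ⇒ r6c5=6.
Step 10. [r2c1∈{1}] only 1 remains possible at r2c1 ⇒ r2c1=1.
Step 11. [r2c5∈{4}] r2c5's peers cover all but 4. So r2c5=4.
Step 12. [r5c6∈{3}] only 3 remains possible at r5c6 ⇒ r5c6=3.
Step 13. [r4c6∈{6}] r4c6's peers cover all but 6. So r4c6=6.
Step 14. [r5c3∈{5}] only 5 remains possible at r5c3. So r5c3=5.
Step 15. [r4c1∈{3}] nothing but 3 survives at r4c1, so r4c1=3.

Answer: 5 6 4 3 2 1 / 1 3 2 6 4 5 / 4 5 6 1 3 2 / 3 2 1 4 5 6 / 6 4 5 2 1 3 / 2 1 3 5 6 4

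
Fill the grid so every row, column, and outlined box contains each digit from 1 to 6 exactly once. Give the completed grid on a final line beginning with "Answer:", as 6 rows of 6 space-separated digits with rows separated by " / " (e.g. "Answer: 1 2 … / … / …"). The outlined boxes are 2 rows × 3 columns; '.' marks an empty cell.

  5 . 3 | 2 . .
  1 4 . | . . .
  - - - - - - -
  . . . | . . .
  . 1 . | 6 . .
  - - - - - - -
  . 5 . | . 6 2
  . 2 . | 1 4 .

Step 1. [r3c2∈{3,6}] r3c2 is the only open cell in col 2 admitting 3 ⇒ r3c2=3.
Step 2. [r3c4∈{4,5}] across col 4, 4 lands solely at r3c4, so r3c4=4.
Step 3. [r6c6∈{3,5}] across row 6, 5 lands solely at r6c6. So r6c6=5.
Step 4. [r2c3∈{2,6}] across row 2, 2 lands solely at r2c3, so r2c3=2.
Step 5. [r2c6∈{3,6}] r2c6 is the only open cell in row 2 admitting 6 ⇒ r2c6=6.
Step 6. [r1c5∈{1}] nothing but 1 survives at r1c5 ⇒ r1c5=1.
Step 7. [r2c4∈{3,5}] col 4 places 5 nowhere but r2c4, so r2c4=5.
Step 8. [r6c3∈{6}] r6c3 has the single candidate 6. So r6c3=6.
Step 9. [r3c3∈{5}] r3c3's peers cover all but 5 ⇒ r3c3=5.
Step 10. [r4c5∈{2,3,5}] in row 4, 5 fits only at r4c5. So r4c5=5.
Step 11. [r4c3∈{4}] r4c3's peers cover all but 4. So r4c3=4.
Step 12. [r5c1∈{3,4}] r5c1 is the only open cell in row 5 admitting 4, so r5c1=4.
Step 13. [r3c1∈{2,6}] row 3 places 6 nowhere but r3c1. So r3c1=6.
Step 14. [r5c4∈{3}] r5c4's peers cover all but 3 ⇒ r5c4=3.
Step 15. [r6c1∈{3}] r6c1 is down to just 3. So r6c1=3.
Step 16. [r3c6∈{1}] r3c6 is down to just 1, so r3c6=1.
Step 17. [r2c5∈{3}] r2c5 has the single candidate 3, so r2c5=3.
Step 18. [r1c2∈{6}] nothing but 6 survives at r1c2. So r1c2=6.
Step 19. [r5c3∈{1}] r5c3's peers cover all but 1. So r5c3=1.
Step 20. [r1c6∈{4}] r1c6 is down to just 4. So r1c6=4.
Step 21. [r4c1∈{2}] r4c1 has the single candidate 2, so r4c1=2.
Step 22. [r4c6∈{3}] only 3 remains possible at r4c6. So r4c6=3.
Step 23. [r3c5∈{2}] r3c5 has the single candidate 2. So r3c5=2.

Answer: 5 6 3 2 1 4 / 1 4 2 5 3 6 / 6 3 5 4 2 1 / 2 1 4 6 5 3 / 4 5 1 3 6 2 / 3 2 6 1 4 5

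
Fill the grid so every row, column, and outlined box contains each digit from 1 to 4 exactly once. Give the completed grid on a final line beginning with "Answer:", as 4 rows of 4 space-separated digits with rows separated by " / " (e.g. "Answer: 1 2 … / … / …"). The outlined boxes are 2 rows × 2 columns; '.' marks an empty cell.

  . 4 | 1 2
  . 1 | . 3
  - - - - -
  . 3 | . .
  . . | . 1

Step 1. [r3c4∈{4}] nothing but 4 survives at r3c4 ⇒ r3c4=4.
Step 2. [r4c2∈{2}] r4c2's peers cover all but 2, so r4c2=2.
Step 3. [r1c1∈{3}] r1c1's peers cover all but 3, so r1c1=3.
Step 4. [r2c1∈{2}] only 2 remains possible at r2c1 ⇒ r2c1=2.
Step 5. [r3c1∈{1}] r3c1 is down to just 1. So r3c1=1.
Step 6. [r4c1∈{4}] r4c1 is down to just 4. So r4c1=4.
Step 7. [r2c3∈{4}] r2c3 is down to just 4 ⇒ r2c3=4.
Step 8. [r4c3∈{3}] nothing but 3 survives at r4c3 ⇒ r4c3=3.
Step 9. [r3c3∈{2}] r3c3 has the single candidate 2 ⇒ r3c3=2.

Answer: 3 4 1 2 / 2 1 4 3 / 1 3 2 4 / 4 2 3 1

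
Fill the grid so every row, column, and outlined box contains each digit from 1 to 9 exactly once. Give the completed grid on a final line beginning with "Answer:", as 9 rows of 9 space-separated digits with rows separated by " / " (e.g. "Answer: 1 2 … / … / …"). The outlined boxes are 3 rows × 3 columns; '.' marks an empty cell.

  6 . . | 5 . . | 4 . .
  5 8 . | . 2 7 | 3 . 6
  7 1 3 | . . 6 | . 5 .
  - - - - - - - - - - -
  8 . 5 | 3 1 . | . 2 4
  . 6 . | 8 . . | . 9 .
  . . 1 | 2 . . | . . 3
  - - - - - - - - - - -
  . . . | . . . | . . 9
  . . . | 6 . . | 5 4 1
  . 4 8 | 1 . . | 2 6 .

Step 1. [r7c4∈{4,7}] across col 4, 7 lands solely at r7c4 ⇒ r7c4=7.
Step 2. [r4c6∈{9}] r4c6's peers cover all but 9, so r4c6=9.
Step 3. [r7c8∈{3,8}] across col 8, 3 lands solely at r7c8. So r7c8=3.
Step 4. [r8c2∈{2,3,7,9}] r8c2 is the only open cell in col 2 admitting 3. So r8c2=3.
Step 5. [r6c5∈{4,5,6,7}] in col 5, 6 fits only at r6c5. So r6c5=6.
Step 6. [r5c5∈{4,5,7}] 7 has one home in col 5: r5c5. So r5c5=7.
Step 7. [r6c6∈{4,5}] row 6 places 5 nowhere but r6c6. So r6c6=5.
Step 8. [r7c7∈{8}] r7c7's peers cover all but 8, so r7c7=8.
Step 9. [r9c1∈{9}] nothing but 9 survives at r9c1, so r9c1=9.
Step 10. [r8c1∈{2}] nothing but 2 survives at r8c1, so r8c1=2.
Step 11. [r2c3∈{4,9}] in box 1, 4 fits only at r2c3, so r2c3=4.
Step 12. [r1c3∈{2,9}] col 3 places 9 nowhere but r1c3, so r1c3=9.
Step 13. [r6c7∈{7}] r6c7's peers cover all but 7 ⇒ r6c7=7.
Step 14. [r1c6∈{1,3,8}] 1 has one home in col 6: r1c6 ⇒ r1c6=1.
Step 15. [r1c5∈{3,8}] row 1 places 3 nowhere but r1c5, so r1c5=3.
Step 16. [r3c5∈{4,8,9}] in box 2, 8 fits only at r3c5 ⇒ r3c5=8.
Step 17. [r1c9∈{2,7,8}] 8 has one home in col 9: r1c9. So r1c9=8.
Step 18. [r5c6∈{4}] only 4 remains possible at r5c6. So r5c6=4.
Step 19. [r3c7∈{9}] r3c7 has the single candidate 9. So r3c7=9.
Step 20. [r7c5∈{4,5}] in row 7, 4 fits only at r7c5, so r7c5=4.
Step 21. [r5c9∈{5}] nothing but 5 survives at r5c9. So r5c9=5.
Step 22. [r8c5∈{9}] r8c5's peers cover all but 9 ⇒ r8c5=9.
Step 23. [r6c1∈{4}] nothing but 4 survives at r6c1, so r6c1=4.
Step 24. [r5c7∈{1}] nothing but 1 survives at r5c7. So r5c7=1.
Step 25. [r4c2∈{7}] r4c2 is down to just 7 ⇒ r4c2=7.
Step 26. [r2c4∈{9}] r2c4 has the single candidate 9 ⇒ r2c4=9.
Step 27. [r1c8∈{7}] nothing but 7 survives at r1c8. So r1c8=7.
Step 28. [r9c9∈{7}] r9c9 has the single candidate 7 ⇒ r9c9=7.
Step 29. [r9c6∈{3}] r9c6's peers cover all but 3, so r9c6=3.
Step 30. [r5c1∈{3}] r5c1 is down to just 3 ⇒ r5c1=3.
Step 31. [r5c3∈{2}] r5c3's peers cover all but 2, so r5c3=2.
Step 32. [r3c9∈{2}] nothing but 2 survives at r3c9 ⇒ r3c9=2.
Step 33. [r2c8∈{1}] r2c8 has the single candidate 1 ⇒ r2c8=1.
Step 34. [r3c4∈{4}] only 4 remains possible at r3c4, so r3c4=4.
Step 35. [r1c2∈{2}] r1c2 has the single candidate 2 ⇒ r1c2=2.
Step 36. [r8c3∈{7}] r8c3 is down to just 7. So r8c3=7.
Step 37. [r6c8∈{8}] r6c8 has the single candidate 8, so r6c8=8.
Step 38. [r8c6∈{8}] r8c6 has the single candidate 8. So r8c6=8.
Step 39. [r7c1∈{1}] nothing but 1 survives at r7c1, so r7c1=1.
Step 40. [r4c7∈{6}] r4c7's peers cover all but 6 ⇒ r4c7=6.
Step 41. [r7c2∈{5}] r7c2 is down to just 5. So r7c2=5.
Step 42. [r9c5∈{5}] r9c5 is down to just 5 ⇒ r9c5=5.
Step 43. [r7c3∈{6}] r7c3 has the single candidate 6. So r7c3=6.
Step 44. [r7c6∈{2}] only 2 remains possible at r7c6, so r7c6=2.
Step 45. [r6c2∈{9}] only 9 remains possible at r6c2 ⇒ r6c2=9.

Answer: 6 2 9 5 3 1 4 7 8 / 5 8 4 9 2 7 3 1 6 / 7 1 3 4 8 6 9 5 2 / 8 7 5 3 1 9 6 2 4 / 3 6 2 8 7 4 1 9 5 / 4 9 1 2 6 5 7 8 3 / 1 5 6 7 4 2 8 3 9 / 2 3 7 6 9 8 5 4 1 / 9 4 8 1 5 3 2 6 7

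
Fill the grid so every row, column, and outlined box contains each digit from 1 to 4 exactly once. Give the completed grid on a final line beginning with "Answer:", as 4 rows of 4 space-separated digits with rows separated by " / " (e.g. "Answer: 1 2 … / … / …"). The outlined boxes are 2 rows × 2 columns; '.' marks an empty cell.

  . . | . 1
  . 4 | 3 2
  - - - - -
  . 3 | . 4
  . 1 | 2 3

Step 1. [r1c1∈{2,3}] 3 has one home in row 1: r1c1. So r1c1=3.
Step 2. [r1c3∈{4}] nothing but 4 survives at r1c3, so r1c3=4.
Step 3. [r1c2∈{2}] r1c2's peers cover all but 2 ⇒ r1c2=2.
Step 4. [r4c1∈{4}] r4c1 has the single candidate 4 ⇒ r4c1=4.
Step 5. [r3c1∈{2}] r3c1's peers cover all but 2, so r3c1=2.
Step 6. [r2c1∈{1}] r2c1 has the single candidate 1 ⇒ r2c1=1.
Step 7. [r3c3∈{1}] r3c3's peers cover all but 1. So r3c3=1.

Answer: 3 2 4 1 / 1 4 3 2 / 2 3 1 4 / 4 1 2 3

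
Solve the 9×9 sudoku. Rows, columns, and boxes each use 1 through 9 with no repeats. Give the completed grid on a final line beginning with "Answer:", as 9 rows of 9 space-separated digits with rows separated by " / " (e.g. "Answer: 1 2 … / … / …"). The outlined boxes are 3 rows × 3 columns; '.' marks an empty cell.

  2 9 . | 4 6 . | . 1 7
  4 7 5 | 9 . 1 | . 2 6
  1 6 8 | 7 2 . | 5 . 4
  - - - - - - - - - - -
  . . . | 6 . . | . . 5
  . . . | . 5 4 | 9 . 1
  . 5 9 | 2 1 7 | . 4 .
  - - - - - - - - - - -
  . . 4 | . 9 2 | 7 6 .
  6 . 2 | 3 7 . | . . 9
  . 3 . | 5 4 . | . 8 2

Step 1. [r5c4∈{8}] r5c4 is down to just 8. So r5c4=8.
Step 2. [r4c5∈{3}] r4c5's peers cover all but 3, so r4c5=3.
Step 3. [r6c9∈{3,8}] across col 9, 8 lands solely at r6c9 ⇒ r6c9=8.
Step 4. [r2c7∈{3,8}] row 2 places 3 nowhere but r2c7. So r2c7=3.
Step 5. [r4c2∈{1,2,4,8}] row 4 places 4 nowhere but r4c2, so r4c2=4.
Step 6. [r5c8∈{3,7}] r5c8 is the only open cell in col 8 admitting 3, so r5c8=3.
Step 7. [r5c1∈{7}] r5c1's peers cover all but 7. So r5c1=7.
Step 8. [r8c6∈{8}] nothing but 8 survives at r8c6, so r8c6=8.
Step 9. [r8c2∈{1}] nothing but 1 survives at r8c2. So r8c2=1.
Step 10. [r1c3∈{3}] nothing but 3 survives at r1c3 ⇒ r1c3=3.
Step 11. [r4c1∈{8}] r4c1 has the single candidate 8. So r4c1=8.
Step 12. [r1c7∈{8}] r1c7's peers cover all but 8. So r1c7=8.
Step 13. [r9c1∈{9}] r9c1 is down to just 9, so r9c1=9.
Step 14. [r4c8∈{7}] r4c8 is down to just 7. So r4c8=7.
Step 15. [r1c6∈{5}] nothing but 5 survives at r1c6 ⇒ r1c6=5.
Step 16. [r3c8∈{9}] r3c8 is down to just 9. So r3c8=9.
Step 17. [r4c6∈{9}] r4c6 is down to just 9 ⇒ r4c6=9.
Step 18. [r7c9∈{3}] only 3 remains possible at r7c9 ⇒ r7c9=3.
Step 19. [r7c2∈{8}] nothing but 8 survives at r7c2. So r7c2=8.
Step 20. [r3c6∈{3}] r3c6's peers cover all but 3, so r3c6=3.
Step 21. [r9c7∈{1}] only 1 remains possible at r9c7 ⇒ r9c7=1.
Step 22. [r4c3∈{1}] r4c3 has the single candidate 1, so r4c3=1.
Step 23. [r7c4∈{1}] r7c4 has the single candidate 1. So r7c4=1.
Step 24. [r5c3∈{6}] r5c3 has the single candidate 6. So r5c3=6.
Step 25. [r2c5∈{8}] nothing but 8 survives at r2c5. So r2c5=8.
Step 26. [r8c8∈{5}] nothing but 5 survives at r8c8 ⇒ r8c8=5.
Step 27. [r6c7∈{6}] nothing but 6 survives at r6c7. So r6c7=6.
Step 28. [r5c2∈{2}] nothing but 2 survives at r5c2, so r5c2=2.
Step 29. [r9c6∈{6}] r9c6 has the single candidate 6 ⇒ r9c6=6.
Step 30. [r8c7∈{4}] r8c7's peers cover all but 4. So r8c7=4.
Step 31. [r9c3∈{7}] r9c3 has the single candidate 7 ⇒ r9c3=7.
Step 32. [r6c1∈{3}] r6c1's peers cover all but 3 ⇒ r6c1=3.
Step 33. [r7c1∈{5}] r7c1 has the single candidate 5 ⇒ r7c1=5.
Step 34. [r4c7∈{2}] only 2 remains possible at r4c7 ⇒ r4c7=2.

Answer: 2 9 3 4 6 5 8 1 7 / 4 7 5 9 8 1 3 2 6 / 1 6 8 7 2 3 5 9 4 / 8 4 1 6 3 9 2 7 5 / 7 2 6 8 5 4 9 3 1 / 3 5 9 2 1 7 6 4 8 / 5 8 4 1 9 2 7 6 3 / 6 1 2 3 7 8 4 5 9 / 9 3 7 5 4 6 1 8 2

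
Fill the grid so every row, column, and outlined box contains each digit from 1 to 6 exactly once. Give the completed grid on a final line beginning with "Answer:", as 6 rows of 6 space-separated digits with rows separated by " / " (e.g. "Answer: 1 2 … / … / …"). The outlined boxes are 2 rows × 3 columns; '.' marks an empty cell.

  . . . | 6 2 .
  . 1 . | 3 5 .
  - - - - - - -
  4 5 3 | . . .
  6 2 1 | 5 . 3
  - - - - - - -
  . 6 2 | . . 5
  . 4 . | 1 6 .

Step 1. [r6c1∈{3,5}] in row 6, 3 fits only at r6c1 ⇒ r6c1=3.
Step 2. [r1c6∈{1,4}] row 1 places 1 nowhere but r1c6. So r1c6=1.
Step 3. [r1c3∈{4,5}] 4 has one home in row 1: r1c3. So r1c3=4.
Step 4. [r5c4∈{4}] r5c4 has the single candidate 4, so r5c4=4.
Step 5. [r3c6∈{2,6}] row 3 places 6 nowhere but r3c6, so r3c6=6.
Step 6. [r5c1∈{1}] r5c1 is down to just 1. So r5c1=1.
Step 7. [r6c3∈{5}] r6c3 has the single candidate 5. So r6c3=5.
Step 8. [r4c5∈{4}] only 4 remains possible at r4c5. So r4c5=4.
Step 9. [r5c5∈{3}] nothing but 3 survives at r5c5 ⇒ r5c5=3.
Step 10. [r1c2∈{3}] nothing but 3 survives at r1c2 ⇒ r1c2=3.
Step 11. [r2c3∈{6}] only 6 remains possible at r2c3 ⇒ r2c3=6.
Step 12. [r2c1∈{2}] r2c1 has the single candidate 2. So r2c1=2.
Step 13. [r6c6∈{2}] r6c6's peers cover all but 2. So r6c6=2.
Step 14. [r3c4∈{2}] only 2 remains possible at r3c4 ⇒ r3c4=2.
Step 15. [r2c6∈{4}] r2c6's peers cover all but 4. So r2c6=4.
Step 16. [r3c5∈{1}] r3c5 is down to just 1, so r3c5=1.
Step 17. [r1c1∈{5}] r1c1 has the single candidate 5. So r1c1=5.

Answer: 5 3 4 6 2 1 / 2 1 6 3 5 4 / 4 5 3 2 1 6 / 6 2 1 5 4 3 / 1 6 2 4 3 5 / 3 4 5 1 6 2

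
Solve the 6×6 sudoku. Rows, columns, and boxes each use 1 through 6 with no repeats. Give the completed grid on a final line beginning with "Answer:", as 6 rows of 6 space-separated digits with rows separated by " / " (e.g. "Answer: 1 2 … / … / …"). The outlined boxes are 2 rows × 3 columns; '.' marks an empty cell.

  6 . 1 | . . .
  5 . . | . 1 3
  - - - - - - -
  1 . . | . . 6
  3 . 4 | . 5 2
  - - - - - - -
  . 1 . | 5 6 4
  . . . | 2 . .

Step 1. [r2c3∈{2}] r2c3 has the single candidate 2 ⇒ r2c3=2.
Step 2. [r1c4∈{4}] r1c4 has the single candidate 4 ⇒ r1c4=4.
Step 3. [r6c5∈{3}] nothing but 3 survives at r6c5. So r6c5=3.
Step 4. [r6c3∈{5,6}] col 3 places 6 nowhere but r6c3 ⇒ r6c3=6.
Step 5. [r6c2∈{4,5}] across row 6, 5 lands solely at r6c2, so r6c2=5.
Step 6. [r4c4∈{1}] r4c4's peers cover all but 1. So r4c4=1.
Step 7. [r5c3∈{3}] r5c3 is down to just 3 ⇒ r5c3=3.
Step 8. [r3c3∈{5}] r3c3 has the single candidate 5 ⇒ r3c3=5.
Step 9. [r1c6∈{5}] nothing but 5 survives at r1c6 ⇒ r1c6=5.
Step 10. [r1c2∈{3}] r1c2 has the single candidate 3 ⇒ r1c2=3.
Step 11. [r5c1∈{2}] r5c1's peers cover all but 2. So r5c1=2.
Step 12. [r6c6∈{1}] r6c6 is down to just 1. So r6c6=1.
Step 13. [r4c2∈{6}] r4c2 is down to just 6 ⇒ r4c2=6.
Step 14. [r1c5∈{2}] nothing but 2 survives at r1c5 ⇒ r1c5=2.
Step 15. [r3c4∈{3}] r3c4 is down to just 3. So r3c4=3.
Step 16. [r3c5∈{4}] r3c5 is down to just 4 ⇒ r3c5=4.
Step 17. [r6c1∈{4}] r6c1 has the single candidate 4 ⇒ r6c1=4.
Step 18. [r2c2∈{4}] nothing but 4 survives at r2c2, so r2c2=4.
Step 19. [r2c4∈{6}] nothing but 6 survives at r2c4 ⇒ r2c4=6.
Step 20. [r3c2∈{2}] r3c2 has the single candidate 2, so r3c2=2.

Answer: 6 3 1 4 2 5 / 5 4 2 6 1 3 / 1 2 5 3 4 6 / 3 6 4 1 5 2 / 2 1 3 5 6 4 / 4 5 6 2 3 1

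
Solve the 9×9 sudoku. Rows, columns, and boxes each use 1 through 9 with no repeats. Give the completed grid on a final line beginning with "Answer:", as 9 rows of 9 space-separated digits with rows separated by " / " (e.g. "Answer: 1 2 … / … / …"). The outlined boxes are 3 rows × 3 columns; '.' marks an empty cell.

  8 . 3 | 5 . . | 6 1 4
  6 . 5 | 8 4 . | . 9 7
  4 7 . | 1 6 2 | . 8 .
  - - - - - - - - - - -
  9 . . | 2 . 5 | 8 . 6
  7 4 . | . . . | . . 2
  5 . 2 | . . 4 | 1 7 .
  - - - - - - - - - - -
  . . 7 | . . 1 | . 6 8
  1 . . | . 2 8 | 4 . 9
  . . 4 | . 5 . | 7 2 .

Step 1. [r6c9∈{3}] r6c9 has the single candidate 3, so r6c9=3.
Step 2. [r9c1∈{3}] r9c1 is down to just 3, so r9c1=3.
Step 3. [r8c3∈{6}] r8c3 has the single candidate 6 ⇒ r8c3=6.
Step 4. [r5c7∈{5,9}] 9 has one home in col 7: r5c7 ⇒ r5c7=9.
Step 5. [r5c3∈{1,8}] in col 3, 8 fits only at r5c3 ⇒ r5c3=8.
Step 6. [r1c2∈{2,9}] 2 has one home in row 1: r1c2. So r1c2=2.
Step 7. [r4c5∈{1,3,7}] across row 4, 7 lands solely at r4c5. So r4c5=7.
Step 8. [r1c5∈{9}] r1c5 has the single candidate 9. So r1c5=9.
Step 9. [r9c6∈{6,9}] 9 has one home in col 6: r9c6, so r9c6=9.
Step 10. [r7c5∈{3}] only 3 remains possible at r7c5. So r7c5=3.
Step 11. [r5c6∈{3,6}] 6 has one home in col 6: r5c6. So r5c6=6.
Step 12. [r7c7∈{5}] only 5 remains possible at r7c7. So r7c7=5.
Step 13. [r2c2∈{1}] only 1 remains possible at r2c2, so r2c2=1.
Step 14. [r2c7∈{2,3}] r2c7 is the only open cell in row 2 admitting 2 ⇒ r2c7=2.
Step 15. [r9c2∈{8}] r9c2 has the single candidate 8 ⇒ r9c2=8.
Step 16. [r8c4∈{7}] r8c4 is down to just 7 ⇒ r8c4=7.
Step 17. [r1c6∈{7}] r1c6's peers cover all but 7 ⇒ r1c6=7.
Step 18. [r6c4∈{9}] nothing but 9 survives at r6c4. So r6c4=9.
Step 19. [r5c8∈{5}] only 5 remains possible at r5c8 ⇒ r5c8=5.
Step 20. [r6c2∈{6}] r6c2 is down to just 6, so r6c2=6.
Step 21. [r5c5∈{1}] r5c5 is down to just 1, so r5c5=1.
Step 22. [r7c4∈{4}] nothing but 4 survives at r7c4 ⇒ r7c4=4.
Step 23. [r4c2∈{3}] r4c2 has the single candidate 3 ⇒ r4c2=3.
Step 24. [r3c7∈{3}] r3c7's peers cover all but 3. So r3c7=3.
Step 25. [r8c8∈{3}] only 3 remains possible at r8c8, so r8c8=3.
Step 26. [r9c9∈{1}] r9c9's peers cover all but 1. So r9c9=1.
Step 27. [r8c2∈{5}] nothing but 5 survives at r8c2 ⇒ r8c2=5.
Step 28. [r4c8∈{4}] r4c8's peers cover all but 4 ⇒ r4c8=4.
Step 29. [r5c4∈{3}] only 3 remains possible at r5c4, so r5c4=3.
Step 30. [r3c9∈{5}] r3c9's peers cover all but 5 ⇒ r3c9=5.
Step 31. [r3c3∈{9}] nothing but 9 survives at r3c3 ⇒ r3c3=9.
Step 32. [r2c6∈{3}] r2c6's peers cover all but 3 ⇒ r2c6=3.
Step 33. [r7c1∈{2}] r7c1 has the single candidate 2. So r7c1=2.
Step 34. [r4c3∈{1}] nothing but 1 survives at r4c3 ⇒ r4c3=1.
Step 35. [r6c5∈{8}] r6c5 has the single candidate 8 ⇒ r6c5=8.
Step 36. [r9c4∈{6}] only 6 remains possible at r9c4 ⇒ r9c4=6.
Step 37. [r7c2∈{9}] r7c2 has the single candidate 9. So r7c2=9.

Answer: 8 2 3 5 9 7 6 1 4 / 6 1 5 8 4 3 2 9 7 / 4 7 9 1 6 2 3 8 5 / 9 3 1 2 7 5 8 4 6 / 7 4 8 3 1 6 9 5 2 / 5 6 2 9 8 4 1 7 3 / 2 9 7 4 3 1 5 6 8 / 1 5 6 7 2 8 4 3 9 / 3 8 4 6 5 9 7 2 1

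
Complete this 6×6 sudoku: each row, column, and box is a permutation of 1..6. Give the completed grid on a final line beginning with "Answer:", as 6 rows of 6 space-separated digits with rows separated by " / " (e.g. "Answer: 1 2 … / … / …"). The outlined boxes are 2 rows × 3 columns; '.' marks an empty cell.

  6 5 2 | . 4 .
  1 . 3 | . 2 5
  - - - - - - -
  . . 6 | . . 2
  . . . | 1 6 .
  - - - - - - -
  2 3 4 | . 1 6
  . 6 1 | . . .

Step 1. [r6c1∈{5}] r6c1 has the single candidate 5 ⇒ r6c1=5.
Step 2. [r1c4∈{3}] r1c4's peers cover all but 3. So r1c4=3.
Step 3. [r6c5∈{3}] nothing but 3 survives at r6c5 ⇒ r6c5=3.
Step 4. [r6c6∈{4}] only 4 remains possible at r6c6, so r6c6=4.
Step 5. [r3c4∈{4,5}] in col 4, 4 fits only at r3c4 ⇒ r3c4=4.
Step 6. [r4c1∈{3,4}] col 1 places 4 nowhere but r4c1. So r4c1=4.
Step 7. [r3c2∈{1}] nothing but 1 survives at r3c2 ⇒ r3c2=1.
Step 8. [r1c6∈{1}] r1c6 is down to just 1 ⇒ r1c6=1.
Step 9. [r2c2∈{4}] r2c2 has the single candidate 4. So r2c2=4.
Step 10. [r5c4∈{5}] only 5 remains possible at r5c4. So r5c4=5.
Step 11. [r6c4∈{2}] r6c4 is down to just 2. So r6c4=2.
Step 12. [r2c4∈{6}] r2c4 is down to just 6, so r2c4=6.
Step 13. [r3c5∈{5}] r3c5 has the single candidate 5, so r3c5=5.
Step 14. [r4c3∈{5}] r4c3 has the single candidate 5. So r4c3=5.
Step 15. [r4c2∈{2}] r4c2's peers cover all but 2 ⇒ r4c2=2.
Step 16. [r3c1∈{3}] r3c1's peers cover all but 3, so r3c1=3.
Step 17. [r4c6∈{3}] nothing but 3 survives at r4c6 ⇒ r4c6=3.

Answer: 6 5 2 3 4 1 / 1 4 3 6 2 5 / 3 1 6 4 5 2 / 4 2 5 1 6 3 / 2 3 4 5 1 6 / 5 6 1 2 3 4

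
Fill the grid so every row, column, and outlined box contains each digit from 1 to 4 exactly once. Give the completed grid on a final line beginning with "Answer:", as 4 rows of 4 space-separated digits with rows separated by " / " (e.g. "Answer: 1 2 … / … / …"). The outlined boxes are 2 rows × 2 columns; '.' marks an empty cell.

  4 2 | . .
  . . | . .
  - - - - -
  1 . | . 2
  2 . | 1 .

Step 1. [r1c3∈{3}] r1c3 has the single candidate 3. So r1c3=3.
Step 2. [r3c3∈{4}] r3c3 is down to just 4 ⇒ r3c3=4.
Step 3. [r3c2∈{3}] only 3 remains possible at r3c2. So r3c2=3.
Step 4. [r2c2∈{1}] nothing but 1 survives at r2c2. So r2c2=1.
Step 5. [r1c4∈{1}] only 1 remains possible at r1c4, so r1c4=1.
Step 6. [r4c2∈{4}] only 4 remains possible at r4c2 ⇒ r4c2=4.
Step 7. [r2c1∈{3}] r2c1's peers cover all but 3, so r2c1=3.
Step 8. [r2c4∈{4}] r2c4's peers cover all but 4, so r2c4=4.
Step 9. [r4c4∈{3}] r4c4's peers cover all but 3. So r4c4=3.
Step 10. [r2c3∈{2}] nothing but 2 survives at r2c3 ⇒ r2c3=2.

Answer: 4 2 3 1 / 3 1 2 4 / 1 3 4 2 / 2 4 1 3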